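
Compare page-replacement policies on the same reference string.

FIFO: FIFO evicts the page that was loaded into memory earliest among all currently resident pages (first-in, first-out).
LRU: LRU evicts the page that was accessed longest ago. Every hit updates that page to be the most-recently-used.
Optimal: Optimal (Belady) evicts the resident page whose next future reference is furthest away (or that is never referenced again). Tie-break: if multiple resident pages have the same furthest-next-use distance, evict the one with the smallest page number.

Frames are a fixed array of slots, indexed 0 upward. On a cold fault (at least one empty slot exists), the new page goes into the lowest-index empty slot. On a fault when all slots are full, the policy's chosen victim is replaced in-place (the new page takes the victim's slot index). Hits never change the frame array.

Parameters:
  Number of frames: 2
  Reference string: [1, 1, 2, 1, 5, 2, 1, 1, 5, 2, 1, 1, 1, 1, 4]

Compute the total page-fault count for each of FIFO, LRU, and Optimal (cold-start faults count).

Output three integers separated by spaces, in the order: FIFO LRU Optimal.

--- FIFO ---
  step 0: ref 1 -> FAULT, frames=[1,-] (faults so far: 1)
  step 1: ref 1 -> HIT, frames=[1,-] (faults so far: 1)
  step 2: ref 2 -> FAULT, frames=[1,2] (faults so far: 2)
  step 3: ref 1 -> HIT, frames=[1,2] (faults so far: 2)
  step 4: ref 5 -> FAULT, evict 1, frames=[5,2] (faults so far: 3)
  step 5: ref 2 -> HIT, frames=[5,2] (faults so far: 3)
  step 6: ref 1 -> FAULT, evict 2, frames=[5,1] (faults so far: 4)
  step 7: ref 1 -> HIT, frames=[5,1] (faults so far: 4)
  step 8: ref 5 -> HIT, frames=[5,1] (faults so far: 4)
  step 9: ref 2 -> FAULT, evict 5, frames=[2,1] (faults so far: 5)
  step 10: ref 1 -> HIT, frames=[2,1] (faults so far: 5)
  step 11: ref 1 -> HIT, frames=[2,1] (faults so far: 5)
  step 12: ref 1 -> HIT, frames=[2,1] (faults so far: 5)
  step 13: ref 1 -> HIT, frames=[2,1] (faults so far: 5)
  step 14: ref 4 -> FAULT, evict 1, frames=[2,4] (faults so far: 6)
  FIFO total faults: 6
--- LRU ---
  step 0: ref 1 -> FAULT, frames=[1,-] (faults so far: 1)
  step 1: ref 1 -> HIT, frames=[1,-] (faults so far: 1)
  step 2: ref 2 -> FAULT, frames=[1,2] (faults so far: 2)
  step 3: ref 1 -> HIT, frames=[1,2] (faults so far: 2)
  step 4: ref 5 -> FAULT, evict 2, frames=[1,5] (faults so far: 3)
  step 5: ref 2 -> FAULT, evict 1, frames=[2,5] (faults so far: 4)
  step 6: ref 1 -> FAULT, evict 5, frames=[2,1] (faults so far: 5)
  step 7: ref 1 -> HIT, frames=[2,1] (faults so far: 5)
  step 8: ref 5 -> FAULT, evict 2, frames=[5,1] (faults so far: 6)
  step 9: ref 2 -> FAULT, evict 1, frames=[5,2] (faults so far: 7)
  step 10: ref 1 -> FAULT, evict 5, frames=[1,2] (faults so far: 8)
  step 11: ref 1 -> HIT, frames=[1,2] (faults so far: 8)
  step 12: ref 1 -> HIT, frames=[1,2] (faults so far: 8)
  step 13: ref 1 -> HIT, frames=[1,2] (faults so far: 8)
  step 14: ref 4 -> FAULT, evict 2, frames=[1,4] (faults so far: 9)
  LRU total faults: 9
--- Optimal ---
  step 0: ref 1 -> FAULT, frames=[1,-] (faults so far: 1)
  step 1: ref 1 -> HIT, frames=[1,-] (faults so far: 1)
  step 2: ref 2 -> FAULT, frames=[1,2] (faults so far: 2)
  step 3: ref 1 -> HIT, frames=[1,2] (faults so far: 2)
  step 4: ref 5 -> FAULT, evict 1, frames=[5,2] (faults so far: 3)
  step 5: ref 2 -> HIT, frames=[5,2] (faults so far: 3)
  step 6: ref 1 -> FAULT, evict 2, frames=[5,1] (faults so far: 4)
  step 7: ref 1 -> HIT, frames=[5,1] (faults so far: 4)
  step 8: ref 5 -> HIT, frames=[5,1] (faults so far: 4)
  step 9: ref 2 -> FAULT, evict 5, frames=[2,1] (faults so far: 5)
  step 10: ref 1 -> HIT, frames=[2,1] (faults so far: 5)
  step 11: ref 1 -> HIT, frames=[2,1] (faults so far: 5)
  step 12: ref 1 -> HIT, frames=[2,1] (faults so far: 5)
  step 13: ref 1 -> HIT, frames=[2,1] (faults so far: 5)
  step 14: ref 4 -> FAULT, evict 1, frames=[2,4] (faults so far: 6)
  Optimal total faults: 6

Answer: 6 9 6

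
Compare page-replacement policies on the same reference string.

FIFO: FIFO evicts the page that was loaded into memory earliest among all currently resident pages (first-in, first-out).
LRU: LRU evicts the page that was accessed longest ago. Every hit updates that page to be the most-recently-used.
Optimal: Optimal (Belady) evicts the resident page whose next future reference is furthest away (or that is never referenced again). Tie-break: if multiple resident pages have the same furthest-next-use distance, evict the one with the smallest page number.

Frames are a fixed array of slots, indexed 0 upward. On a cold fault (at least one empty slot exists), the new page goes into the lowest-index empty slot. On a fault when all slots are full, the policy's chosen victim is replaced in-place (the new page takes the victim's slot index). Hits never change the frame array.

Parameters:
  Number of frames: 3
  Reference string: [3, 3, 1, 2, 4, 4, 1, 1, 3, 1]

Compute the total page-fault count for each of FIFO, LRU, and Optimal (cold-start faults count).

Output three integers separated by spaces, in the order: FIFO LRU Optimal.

Answer: 6 5 4

Derivation:
--- FIFO ---
  step 0: ref 3 -> FAULT, frames=[3,-,-] (faults so far: 1)
  step 1: ref 3 -> HIT, frames=[3,-,-] (faults so far: 1)
  step 2: ref 1 -> FAULT, frames=[3,1,-] (faults so far: 2)
  step 3: ref 2 -> FAULT, frames=[3,1,2] (faults so far: 3)
  step 4: ref 4 -> FAULT, evict 3, frames=[4,1,2] (faults so far: 4)
  step 5: ref 4 -> HIT, frames=[4,1,2] (faults so far: 4)
  step 6: ref 1 -> HIT, frames=[4,1,2] (faults so far: 4)
  step 7: ref 1 -> HIT, frames=[4,1,2] (faults so far: 4)
  step 8: ref 3 -> FAULT, evict 1, frames=[4,3,2] (faults so far: 5)
  step 9: ref 1 -> FAULT, evict 2, frames=[4,3,1] (faults so far: 6)
  FIFO total faults: 6
--- LRU ---
  step 0: ref 3 -> FAULT, frames=[3,-,-] (faults so far: 1)
  step 1: ref 3 -> HIT, frames=[3,-,-] (faults so far: 1)
  step 2: ref 1 -> FAULT, frames=[3,1,-] (faults so far: 2)
  step 3: ref 2 -> FAULT, frames=[3,1,2] (faults so far: 3)
  step 4: ref 4 -> FAULT, evict 3, frames=[4,1,2] (faults so far: 4)
  step 5: ref 4 -> HIT, frames=[4,1,2] (faults so far: 4)
  step 6: ref 1 -> HIT, frames=[4,1,2] (faults so far: 4)
  step 7: ref 1 -> HIT, frames=[4,1,2] (faults so far: 4)
  step 8: ref 3 -> FAULT, evict 2, frames=[4,1,3] (faults so far: 5)
  step 9: ref 1 -> HIT, frames=[4,1,3] (faults so far: 5)
  LRU total faults: 5
--- Optimal ---
  step 0: ref 3 -> FAULT, frames=[3,-,-] (faults so far: 1)
  step 1: ref 3 -> HIT, frames=[3,-,-] (faults so far: 1)
  step 2: ref 1 -> FAULT, frames=[3,1,-] (faults so far: 2)
  step 3: ref 2 -> FAULT, frames=[3,1,2] (faults so far: 3)
  step 4: ref 4 -> FAULT, evict 2, frames=[3,1,4] (faults so far: 4)
  step 5: ref 4 -> HIT, frames=[3,1,4] (faults so far: 4)
  step 6: ref 1 -> HIT, frames=[3,1,4] (faults so far: 4)
  step 7: ref 1 -> HIT, frames=[3,1,4] (faults so far: 4)
  step 8: ref 3 -> HIT, frames=[3,1,4] (faults so far: 4)
  step 9: ref 1 -> HIT, frames=[3,1,4] (faults so far: 4)
  Optimal total faults: 4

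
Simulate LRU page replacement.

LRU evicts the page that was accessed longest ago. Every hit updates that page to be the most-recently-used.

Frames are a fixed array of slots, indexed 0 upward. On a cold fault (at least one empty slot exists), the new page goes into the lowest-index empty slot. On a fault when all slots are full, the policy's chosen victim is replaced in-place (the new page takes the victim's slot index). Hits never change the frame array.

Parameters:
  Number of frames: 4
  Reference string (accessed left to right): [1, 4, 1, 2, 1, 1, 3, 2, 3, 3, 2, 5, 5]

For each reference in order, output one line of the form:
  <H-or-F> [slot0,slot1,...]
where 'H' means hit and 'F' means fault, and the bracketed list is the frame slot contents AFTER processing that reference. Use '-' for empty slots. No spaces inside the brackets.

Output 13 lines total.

F [1,-,-,-]
F [1,4,-,-]
H [1,4,-,-]
F [1,4,2,-]
H [1,4,2,-]
H [1,4,2,-]
F [1,4,2,3]
H [1,4,2,3]
H [1,4,2,3]
H [1,4,2,3]
H [1,4,2,3]
F [1,5,2,3]
H [1,5,2,3]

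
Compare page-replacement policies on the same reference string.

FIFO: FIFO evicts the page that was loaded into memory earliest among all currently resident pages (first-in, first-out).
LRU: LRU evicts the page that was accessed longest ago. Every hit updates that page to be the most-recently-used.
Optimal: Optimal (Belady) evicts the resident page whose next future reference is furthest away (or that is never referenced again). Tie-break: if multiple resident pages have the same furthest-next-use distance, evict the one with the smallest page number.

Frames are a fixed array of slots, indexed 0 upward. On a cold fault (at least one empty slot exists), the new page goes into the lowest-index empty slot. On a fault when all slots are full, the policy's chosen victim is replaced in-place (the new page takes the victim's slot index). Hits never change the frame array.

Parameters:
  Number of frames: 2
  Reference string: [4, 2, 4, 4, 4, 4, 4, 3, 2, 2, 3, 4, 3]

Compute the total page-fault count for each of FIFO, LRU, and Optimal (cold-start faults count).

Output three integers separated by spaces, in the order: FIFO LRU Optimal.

Answer: 4 5 4

Derivation:
--- FIFO ---
  step 0: ref 4 -> FAULT, frames=[4,-] (faults so far: 1)
  step 1: ref 2 -> FAULT, frames=[4,2] (faults so far: 2)
  step 2: ref 4 -> HIT, frames=[4,2] (faults so far: 2)
  step 3: ref 4 -> HIT, frames=[4,2] (faults so far: 2)
  step 4: ref 4 -> HIT, frames=[4,2] (faults so far: 2)
  step 5: ref 4 -> HIT, frames=[4,2] (faults so far: 2)
  step 6: ref 4 -> HIT, frames=[4,2] (faults so far: 2)
  step 7: ref 3 -> FAULT, evict 4, frames=[3,2] (faults so far: 3)
  step 8: ref 2 -> HIT, frames=[3,2] (faults so far: 3)
  step 9: ref 2 -> HIT, frames=[3,2] (faults so far: 3)
  step 10: ref 3 -> HIT, frames=[3,2] (faults so far: 3)
  step 11: ref 4 -> FAULT, evict 2, frames=[3,4] (faults so far: 4)
  step 12: ref 3 -> HIT, frames=[3,4] (faults so far: 4)
  FIFO total faults: 4
--- LRU ---
  step 0: ref 4 -> FAULT, frames=[4,-] (faults so far: 1)
  step 1: ref 2 -> FAULT, frames=[4,2] (faults so far: 2)
  step 2: ref 4 -> HIT, frames=[4,2] (faults so far: 2)
  step 3: ref 4 -> HIT, frames=[4,2] (faults so far: 2)
  step 4: ref 4 -> HIT, frames=[4,2] (faults so far: 2)
  step 5: ref 4 -> HIT, frames=[4,2] (faults so far: 2)
  step 6: ref 4 -> HIT, frames=[4,2] (faults so far: 2)
  step 7: ref 3 -> FAULT, evict 2, frames=[4,3] (faults so far: 3)
  step 8: ref 2 -> FAULT, evict 4, frames=[2,3] (faults so far: 4)
  step 9: ref 2 -> HIT, frames=[2,3] (faults so far: 4)
  step 10: ref 3 -> HIT, frames=[2,3] (faults so far: 4)
  step 11: ref 4 -> FAULT, evict 2, frames=[4,3] (faults so far: 5)
  step 12: ref 3 -> HIT, frames=[4,3] (faults so far: 5)
  LRU total faults: 5
--- Optimal ---
  step 0: ref 4 -> FAULT, frames=[4,-] (faults so far: 1)
  step 1: ref 2 -> FAULT, frames=[4,2] (faults so far: 2)
  step 2: ref 4 -> HIT, frames=[4,2] (faults so far: 2)
  step 3: ref 4 -> HIT, frames=[4,2] (faults so far: 2)
  step 4: ref 4 -> HIT, frames=[4,2] (faults so far: 2)
  step 5: ref 4 -> HIT, frames=[4,2] (faults so far: 2)
  step 6: ref 4 -> HIT, frames=[4,2] (faults so far: 2)
  step 7: ref 3 -> FAULT, evict 4, frames=[3,2] (faults so far: 3)
  step 8: ref 2 -> HIT, frames=[3,2] (faults so far: 3)
  step 9: ref 2 -> HIT, frames=[3,2] (faults so far: 3)
  step 10: ref 3 -> HIT, frames=[3,2] (faults so far: 3)
  step 11: ref 4 -> FAULT, evict 2, frames=[3,4] (faults so far: 4)
  step 12: ref 3 -> HIT, frames=[3,4] (faults so far: 4)
  Optimal total faults: 4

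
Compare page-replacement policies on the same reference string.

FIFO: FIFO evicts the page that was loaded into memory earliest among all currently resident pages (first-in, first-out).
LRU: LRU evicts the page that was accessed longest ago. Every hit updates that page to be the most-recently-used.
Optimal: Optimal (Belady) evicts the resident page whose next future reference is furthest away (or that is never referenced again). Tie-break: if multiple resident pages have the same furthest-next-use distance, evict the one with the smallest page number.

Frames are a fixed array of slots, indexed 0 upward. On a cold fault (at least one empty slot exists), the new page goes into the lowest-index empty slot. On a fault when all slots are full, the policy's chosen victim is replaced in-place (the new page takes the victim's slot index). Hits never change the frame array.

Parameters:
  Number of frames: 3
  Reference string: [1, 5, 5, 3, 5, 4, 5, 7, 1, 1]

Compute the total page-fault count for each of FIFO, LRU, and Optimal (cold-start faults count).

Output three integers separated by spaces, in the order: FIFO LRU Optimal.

--- FIFO ---
  step 0: ref 1 -> FAULT, frames=[1,-,-] (faults so far: 1)
  step 1: ref 5 -> FAULT, frames=[1,5,-] (faults so far: 2)
  step 2: ref 5 -> HIT, frames=[1,5,-] (faults so far: 2)
  step 3: ref 3 -> FAULT, frames=[1,5,3] (faults so far: 3)
  step 4: ref 5 -> HIT, frames=[1,5,3] (faults so far: 3)
  step 5: ref 4 -> FAULT, evict 1, frames=[4,5,3] (faults so far: 4)
  step 6: ref 5 -> HIT, frames=[4,5,3] (faults so far: 4)
  step 7: ref 7 -> FAULT, evict 5, frames=[4,7,3] (faults so far: 5)
  step 8: ref 1 -> FAULT, evict 3, frames=[4,7,1] (faults so far: 6)
  step 9: ref 1 -> HIT, frames=[4,7,1] (faults so far: 6)
  FIFO total faults: 6
--- LRU ---
  step 0: ref 1 -> FAULT, frames=[1,-,-] (faults so far: 1)
  step 1: ref 5 -> FAULT, frames=[1,5,-] (faults so far: 2)
  step 2: ref 5 -> HIT, frames=[1,5,-] (faults so far: 2)
  step 3: ref 3 -> FAULT, frames=[1,5,3] (faults so far: 3)
  step 4: ref 5 -> HIT, frames=[1,5,3] (faults so far: 3)
  step 5: ref 4 -> FAULT, evict 1, frames=[4,5,3] (faults so far: 4)
  step 6: ref 5 -> HIT, frames=[4,5,3] (faults so far: 4)
  step 7: ref 7 -> FAULT, evict 3, frames=[4,5,7] (faults so far: 5)
  step 8: ref 1 -> FAULT, evict 4, frames=[1,5,7] (faults so far: 6)
  step 9: ref 1 -> HIT, frames=[1,5,7] (faults so far: 6)
  LRU total faults: 6
--- Optimal ---
  step 0: ref 1 -> FAULT, frames=[1,-,-] (faults so far: 1)
  step 1: ref 5 -> FAULT, frames=[1,5,-] (faults so far: 2)
  step 2: ref 5 -> HIT, frames=[1,5,-] (faults so far: 2)
  step 3: ref 3 -> FAULT, frames=[1,5,3] (faults so far: 3)
  step 4: ref 5 -> HIT, frames=[1,5,3] (faults so far: 3)
  step 5: ref 4 -> FAULT, evict 3, frames=[1,5,4] (faults so far: 4)
  step 6: ref 5 -> HIT, frames=[1,5,4] (faults so far: 4)
  step 7: ref 7 -> FAULT, evict 4, frames=[1,5,7] (faults so far: 5)
  step 8: ref 1 -> HIT, frames=[1,5,7] (faults so far: 5)
  step 9: ref 1 -> HIT, frames=[1,5,7] (faults so far: 5)
  Optimal total faults: 5

Answer: 6 6 5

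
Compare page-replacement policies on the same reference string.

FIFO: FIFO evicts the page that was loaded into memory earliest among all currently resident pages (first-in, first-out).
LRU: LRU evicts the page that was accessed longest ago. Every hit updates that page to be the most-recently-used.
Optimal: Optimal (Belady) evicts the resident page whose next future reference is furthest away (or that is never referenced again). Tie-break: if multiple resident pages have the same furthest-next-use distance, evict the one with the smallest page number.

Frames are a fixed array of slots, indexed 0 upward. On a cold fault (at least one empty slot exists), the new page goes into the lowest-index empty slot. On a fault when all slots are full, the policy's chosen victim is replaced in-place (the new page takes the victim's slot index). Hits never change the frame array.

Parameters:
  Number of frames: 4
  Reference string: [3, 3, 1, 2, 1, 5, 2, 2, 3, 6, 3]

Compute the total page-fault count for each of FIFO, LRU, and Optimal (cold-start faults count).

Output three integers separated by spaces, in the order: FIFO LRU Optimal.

--- FIFO ---
  step 0: ref 3 -> FAULT, frames=[3,-,-,-] (faults so far: 1)
  step 1: ref 3 -> HIT, frames=[3,-,-,-] (faults so far: 1)
  step 2: ref 1 -> FAULT, frames=[3,1,-,-] (faults so far: 2)
  step 3: ref 2 -> FAULT, frames=[3,1,2,-] (faults so far: 3)
  step 4: ref 1 -> HIT, frames=[3,1,2,-] (faults so far: 3)
  step 5: ref 5 -> FAULT, frames=[3,1,2,5] (faults so far: 4)
  step 6: ref 2 -> HIT, frames=[3,1,2,5] (faults so far: 4)
  step 7: ref 2 -> HIT, frames=[3,1,2,5] (faults so far: 4)
  step 8: ref 3 -> HIT, frames=[3,1,2,5] (faults so far: 4)
  step 9: ref 6 -> FAULT, evict 3, frames=[6,1,2,5] (faults so far: 5)
  step 10: ref 3 -> FAULT, evict 1, frames=[6,3,2,5] (faults so far: 6)
  FIFO total faults: 6
--- LRU ---
  step 0: ref 3 -> FAULT, frames=[3,-,-,-] (faults so far: 1)
  step 1: ref 3 -> HIT, frames=[3,-,-,-] (faults so far: 1)
  step 2: ref 1 -> FAULT, frames=[3,1,-,-] (faults so far: 2)
  step 3: ref 2 -> FAULT, frames=[3,1,2,-] (faults so far: 3)
  step 4: ref 1 -> HIT, frames=[3,1,2,-] (faults so far: 3)
  step 5: ref 5 -> FAULT, frames=[3,1,2,5] (faults so far: 4)
  step 6: ref 2 -> HIT, frames=[3,1,2,5] (faults so far: 4)
  step 7: ref 2 -> HIT, frames=[3,1,2,5] (faults so far: 4)
  step 8: ref 3 -> HIT, frames=[3,1,2,5] (faults so far: 4)
  step 9: ref 6 -> FAULT, evict 1, frames=[3,6,2,5] (faults so far: 5)
  step 10: ref 3 -> HIT, frames=[3,6,2,5] (faults so far: 5)
  LRU total faults: 5
--- Optimal ---
  step 0: ref 3 -> FAULT, frames=[3,-,-,-] (faults so far: 1)
  step 1: ref 3 -> HIT, frames=[3,-,-,-] (faults so far: 1)
  step 2: ref 1 -> FAULT, frames=[3,1,-,-] (faults so far: 2)
  step 3: ref 2 -> FAULT, frames=[3,1,2,-] (faults so far: 3)
  step 4: ref 1 -> HIT, frames=[3,1,2,-] (faults so far: 3)
  step 5: ref 5 -> FAULT, frames=[3,1,2,5] (faults so far: 4)
  step 6: ref 2 -> HIT, frames=[3,1,2,5] (faults so far: 4)
  step 7: ref 2 -> HIT, frames=[3,1,2,5] (faults so far: 4)
  step 8: ref 3 -> HIT, frames=[3,1,2,5] (faults so far: 4)
  step 9: ref 6 -> FAULT, evict 1, frames=[3,6,2,5] (faults so far: 5)
  step 10: ref 3 -> HIT, frames=[3,6,2,5] (faults so far: 5)
  Optimal total faults: 5

Answer: 6 5 5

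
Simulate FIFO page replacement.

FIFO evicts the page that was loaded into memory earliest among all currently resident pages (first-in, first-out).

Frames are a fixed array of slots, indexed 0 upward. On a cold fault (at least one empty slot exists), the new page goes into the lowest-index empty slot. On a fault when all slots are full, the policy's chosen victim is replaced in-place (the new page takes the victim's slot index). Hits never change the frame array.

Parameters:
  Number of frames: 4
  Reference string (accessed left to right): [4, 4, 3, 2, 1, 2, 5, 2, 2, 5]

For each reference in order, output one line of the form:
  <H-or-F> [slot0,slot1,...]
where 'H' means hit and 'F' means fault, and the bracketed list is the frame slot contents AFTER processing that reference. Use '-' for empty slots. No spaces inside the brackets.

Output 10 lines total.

F [4,-,-,-]
H [4,-,-,-]
F [4,3,-,-]
F [4,3,2,-]
F [4,3,2,1]
H [4,3,2,1]
F [5,3,2,1]
H [5,3,2,1]
H [5,3,2,1]
H [5,3,2,1]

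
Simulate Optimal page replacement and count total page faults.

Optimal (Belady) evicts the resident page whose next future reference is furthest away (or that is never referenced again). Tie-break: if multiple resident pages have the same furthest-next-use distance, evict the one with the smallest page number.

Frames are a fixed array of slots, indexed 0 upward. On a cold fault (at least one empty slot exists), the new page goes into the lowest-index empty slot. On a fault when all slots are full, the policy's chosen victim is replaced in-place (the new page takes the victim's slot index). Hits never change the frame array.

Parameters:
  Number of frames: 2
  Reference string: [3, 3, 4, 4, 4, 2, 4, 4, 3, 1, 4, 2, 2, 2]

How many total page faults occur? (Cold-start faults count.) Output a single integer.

Step 0: ref 3 → FAULT, frames=[3,-]
Step 1: ref 3 → HIT, frames=[3,-]
Step 2: ref 4 → FAULT, frames=[3,4]
Step 3: ref 4 → HIT, frames=[3,4]
Step 4: ref 4 → HIT, frames=[3,4]
Step 5: ref 2 → FAULT (evict 3), frames=[2,4]
Step 6: ref 4 → HIT, frames=[2,4]
Step 7: ref 4 → HIT, frames=[2,4]
Step 8: ref 3 → FAULT (evict 2), frames=[3,4]
Step 9: ref 1 → FAULT (evict 3), frames=[1,4]
Step 10: ref 4 → HIT, frames=[1,4]
Step 11: ref 2 → FAULT (evict 1), frames=[2,4]
Step 12: ref 2 → HIT, frames=[2,4]
Step 13: ref 2 → HIT, frames=[2,4]
Total faults: 6

Answer: 6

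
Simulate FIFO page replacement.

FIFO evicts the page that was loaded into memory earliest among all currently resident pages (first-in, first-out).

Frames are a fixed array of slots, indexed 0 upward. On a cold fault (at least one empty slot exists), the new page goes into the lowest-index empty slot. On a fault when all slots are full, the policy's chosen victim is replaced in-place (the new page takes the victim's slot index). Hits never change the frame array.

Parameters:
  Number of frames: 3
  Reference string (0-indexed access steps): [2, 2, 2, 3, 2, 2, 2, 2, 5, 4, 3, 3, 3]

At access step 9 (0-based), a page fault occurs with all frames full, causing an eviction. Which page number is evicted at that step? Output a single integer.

Answer: 2

Derivation:
Step 0: ref 2 -> FAULT, frames=[2,-,-]
Step 1: ref 2 -> HIT, frames=[2,-,-]
Step 2: ref 2 -> HIT, frames=[2,-,-]
Step 3: ref 3 -> FAULT, frames=[2,3,-]
Step 4: ref 2 -> HIT, frames=[2,3,-]
Step 5: ref 2 -> HIT, frames=[2,3,-]
Step 6: ref 2 -> HIT, frames=[2,3,-]
Step 7: ref 2 -> HIT, frames=[2,3,-]
Step 8: ref 5 -> FAULT, frames=[2,3,5]
Step 9: ref 4 -> FAULT, evict 2, frames=[4,3,5]
At step 9: evicted page 2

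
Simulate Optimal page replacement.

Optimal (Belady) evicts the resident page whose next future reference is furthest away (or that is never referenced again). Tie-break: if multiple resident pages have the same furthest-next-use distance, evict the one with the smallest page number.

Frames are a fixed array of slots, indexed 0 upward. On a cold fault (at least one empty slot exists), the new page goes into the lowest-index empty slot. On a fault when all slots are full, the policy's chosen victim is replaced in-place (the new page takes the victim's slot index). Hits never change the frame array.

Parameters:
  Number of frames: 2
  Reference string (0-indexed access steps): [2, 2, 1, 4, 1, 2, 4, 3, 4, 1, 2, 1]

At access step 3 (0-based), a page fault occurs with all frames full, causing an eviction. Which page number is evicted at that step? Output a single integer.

Answer: 2

Derivation:
Step 0: ref 2 -> FAULT, frames=[2,-]
Step 1: ref 2 -> HIT, frames=[2,-]
Step 2: ref 1 -> FAULT, frames=[2,1]
Step 3: ref 4 -> FAULT, evict 2, frames=[4,1]
At step 3: evicted page 2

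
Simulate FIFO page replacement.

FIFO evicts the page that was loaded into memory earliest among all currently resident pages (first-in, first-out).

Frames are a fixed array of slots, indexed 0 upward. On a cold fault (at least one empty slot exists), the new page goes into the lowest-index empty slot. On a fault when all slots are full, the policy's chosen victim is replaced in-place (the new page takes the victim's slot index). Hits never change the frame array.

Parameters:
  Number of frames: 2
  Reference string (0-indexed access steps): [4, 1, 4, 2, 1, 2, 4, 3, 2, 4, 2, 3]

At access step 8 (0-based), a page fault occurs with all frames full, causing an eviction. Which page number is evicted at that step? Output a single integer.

Answer: 4

Derivation:
Step 0: ref 4 -> FAULT, frames=[4,-]
Step 1: ref 1 -> FAULT, frames=[4,1]
Step 2: ref 4 -> HIT, frames=[4,1]
Step 3: ref 2 -> FAULT, evict 4, frames=[2,1]
Step 4: ref 1 -> HIT, frames=[2,1]
Step 5: ref 2 -> HIT, frames=[2,1]
Step 6: ref 4 -> FAULT, evict 1, frames=[2,4]
Step 7: ref 3 -> FAULT, evict 2, frames=[3,4]
Step 8: ref 2 -> FAULT, evict 4, frames=[3,2]
At step 8: evicted page 4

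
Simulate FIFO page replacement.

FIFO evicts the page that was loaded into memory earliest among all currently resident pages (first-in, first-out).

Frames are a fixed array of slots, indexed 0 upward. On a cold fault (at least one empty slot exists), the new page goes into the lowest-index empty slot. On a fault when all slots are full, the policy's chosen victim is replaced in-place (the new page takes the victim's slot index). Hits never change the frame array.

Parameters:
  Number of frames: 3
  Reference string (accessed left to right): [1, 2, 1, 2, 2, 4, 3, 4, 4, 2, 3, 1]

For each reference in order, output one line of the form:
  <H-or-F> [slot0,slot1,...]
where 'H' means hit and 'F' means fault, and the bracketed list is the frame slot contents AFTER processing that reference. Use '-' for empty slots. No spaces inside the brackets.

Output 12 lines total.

F [1,-,-]
F [1,2,-]
H [1,2,-]
H [1,2,-]
H [1,2,-]
F [1,2,4]
F [3,2,4]
H [3,2,4]
H [3,2,4]
H [3,2,4]
H [3,2,4]
F [3,1,4]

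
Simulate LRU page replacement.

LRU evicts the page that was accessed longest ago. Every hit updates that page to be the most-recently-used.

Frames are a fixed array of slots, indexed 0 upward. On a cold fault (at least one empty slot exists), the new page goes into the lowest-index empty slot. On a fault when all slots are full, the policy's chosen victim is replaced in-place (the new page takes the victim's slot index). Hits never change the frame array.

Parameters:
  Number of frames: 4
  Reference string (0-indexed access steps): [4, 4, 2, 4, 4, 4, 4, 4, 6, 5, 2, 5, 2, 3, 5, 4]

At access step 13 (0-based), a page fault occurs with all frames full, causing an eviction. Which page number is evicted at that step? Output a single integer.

Answer: 4

Derivation:
Step 0: ref 4 -> FAULT, frames=[4,-,-,-]
Step 1: ref 4 -> HIT, frames=[4,-,-,-]
Step 2: ref 2 -> FAULT, frames=[4,2,-,-]
Step 3: ref 4 -> HIT, frames=[4,2,-,-]
Step 4: ref 4 -> HIT, frames=[4,2,-,-]
Step 5: ref 4 -> HIT, frames=[4,2,-,-]
Step 6: ref 4 -> HIT, frames=[4,2,-,-]
Step 7: ref 4 -> HIT, frames=[4,2,-,-]
Step 8: ref 6 -> FAULT, frames=[4,2,6,-]
Step 9: ref 5 -> FAULT, frames=[4,2,6,5]
Step 10: ref 2 -> HIT, frames=[4,2,6,5]
Step 11: ref 5 -> HIT, frames=[4,2,6,5]
Step 12: ref 2 -> HIT, frames=[4,2,6,5]
Step 13: ref 3 -> FAULT, evict 4, frames=[3,2,6,5]
At step 13: evicted page 4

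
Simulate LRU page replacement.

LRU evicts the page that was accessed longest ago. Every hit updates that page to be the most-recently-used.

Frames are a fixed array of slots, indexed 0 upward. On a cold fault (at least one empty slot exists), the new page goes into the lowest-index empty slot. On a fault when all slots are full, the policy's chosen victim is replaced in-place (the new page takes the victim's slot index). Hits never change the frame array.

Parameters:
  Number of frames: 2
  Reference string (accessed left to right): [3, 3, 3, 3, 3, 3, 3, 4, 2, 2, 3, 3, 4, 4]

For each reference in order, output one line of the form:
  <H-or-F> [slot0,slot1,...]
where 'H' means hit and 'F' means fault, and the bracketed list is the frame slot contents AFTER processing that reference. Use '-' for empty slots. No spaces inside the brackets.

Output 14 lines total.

F [3,-]
H [3,-]
H [3,-]
H [3,-]
H [3,-]
H [3,-]
H [3,-]
F [3,4]
F [2,4]
H [2,4]
F [2,3]
H [2,3]
F [4,3]
H [4,3]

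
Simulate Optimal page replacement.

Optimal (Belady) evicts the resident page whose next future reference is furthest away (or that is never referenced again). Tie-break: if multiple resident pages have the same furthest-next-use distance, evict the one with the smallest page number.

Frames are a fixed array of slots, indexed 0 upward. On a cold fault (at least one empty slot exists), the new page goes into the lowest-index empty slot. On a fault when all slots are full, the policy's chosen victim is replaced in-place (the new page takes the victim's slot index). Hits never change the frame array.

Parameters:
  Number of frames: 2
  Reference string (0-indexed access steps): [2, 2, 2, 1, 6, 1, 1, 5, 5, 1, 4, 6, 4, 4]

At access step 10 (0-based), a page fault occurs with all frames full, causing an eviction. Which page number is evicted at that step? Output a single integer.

Answer: 1

Derivation:
Step 0: ref 2 -> FAULT, frames=[2,-]
Step 1: ref 2 -> HIT, frames=[2,-]
Step 2: ref 2 -> HIT, frames=[2,-]
Step 3: ref 1 -> FAULT, frames=[2,1]
Step 4: ref 6 -> FAULT, evict 2, frames=[6,1]
Step 5: ref 1 -> HIT, frames=[6,1]
Step 6: ref 1 -> HIT, frames=[6,1]
Step 7: ref 5 -> FAULT, evict 6, frames=[5,1]
Step 8: ref 5 -> HIT, frames=[5,1]
Step 9: ref 1 -> HIT, frames=[5,1]
Step 10: ref 4 -> FAULT, evict 1, frames=[5,4]
At step 10: evicted page 1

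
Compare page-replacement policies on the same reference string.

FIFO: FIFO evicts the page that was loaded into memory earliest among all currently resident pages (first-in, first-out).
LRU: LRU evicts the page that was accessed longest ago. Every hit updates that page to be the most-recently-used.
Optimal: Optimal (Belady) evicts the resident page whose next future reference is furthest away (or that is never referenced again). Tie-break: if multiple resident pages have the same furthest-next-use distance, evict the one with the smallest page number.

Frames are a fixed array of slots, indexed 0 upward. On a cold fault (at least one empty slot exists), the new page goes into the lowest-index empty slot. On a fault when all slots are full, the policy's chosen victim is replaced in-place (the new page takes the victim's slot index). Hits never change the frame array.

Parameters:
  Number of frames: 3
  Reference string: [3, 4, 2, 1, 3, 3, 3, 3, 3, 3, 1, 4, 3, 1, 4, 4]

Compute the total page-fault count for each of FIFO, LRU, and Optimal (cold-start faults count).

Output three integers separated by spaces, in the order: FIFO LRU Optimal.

--- FIFO ---
  step 0: ref 3 -> FAULT, frames=[3,-,-] (faults so far: 1)
  step 1: ref 4 -> FAULT, frames=[3,4,-] (faults so far: 2)
  step 2: ref 2 -> FAULT, frames=[3,4,2] (faults so far: 3)
  step 3: ref 1 -> FAULT, evict 3, frames=[1,4,2] (faults so far: 4)
  step 4: ref 3 -> FAULT, evict 4, frames=[1,3,2] (faults so far: 5)
  step 5: ref 3 -> HIT, frames=[1,3,2] (faults so far: 5)
  step 6: ref 3 -> HIT, frames=[1,3,2] (faults so far: 5)
  step 7: ref 3 -> HIT, frames=[1,3,2] (faults so far: 5)
  step 8: ref 3 -> HIT, frames=[1,3,2] (faults so far: 5)
  step 9: ref 3 -> HIT, frames=[1,3,2] (faults so far: 5)
  step 10: ref 1 -> HIT, frames=[1,3,2] (faults so far: 5)
  step 11: ref 4 -> FAULT, evict 2, frames=[1,3,4] (faults so far: 6)
  step 12: ref 3 -> HIT, frames=[1,3,4] (faults so far: 6)
  step 13: ref 1 -> HIT, frames=[1,3,4] (faults so far: 6)
  step 14: ref 4 -> HIT, frames=[1,3,4] (faults so far: 6)
  step 15: ref 4 -> HIT, frames=[1,3,4] (faults so far: 6)
  FIFO total faults: 6
--- LRU ---
  step 0: ref 3 -> FAULT, frames=[3,-,-] (faults so far: 1)
  step 1: ref 4 -> FAULT, frames=[3,4,-] (faults so far: 2)
  step 2: ref 2 -> FAULT, frames=[3,4,2] (faults so far: 3)
  step 3: ref 1 -> FAULT, evict 3, frames=[1,4,2] (faults so far: 4)
  step 4: ref 3 -> FAULT, evict 4, frames=[1,3,2] (faults so far: 5)
  step 5: ref 3 -> HIT, frames=[1,3,2] (faults so far: 5)
  step 6: ref 3 -> HIT, frames=[1,3,2] (faults so far: 5)
  step 7: ref 3 -> HIT, frames=[1,3,2] (faults so far: 5)
  step 8: ref 3 -> HIT, frames=[1,3,2] (faults so far: 5)
  step 9: ref 3 -> HIT, frames=[1,3,2] (faults so far: 5)
  step 10: ref 1 -> HIT, frames=[1,3,2] (faults so far: 5)
  step 11: ref 4 -> FAULT, evict 2, frames=[1,3,4] (faults so far: 6)
  step 12: ref 3 -> HIT, frames=[1,3,4] (faults so far: 6)
  step 13: ref 1 -> HIT, frames=[1,3,4] (faults so far: 6)
  step 14: ref 4 -> HIT, frames=[1,3,4] (faults so far: 6)
  step 15: ref 4 -> HIT, frames=[1,3,4] (faults so far: 6)
  LRU total faults: 6
--- Optimal ---
  step 0: ref 3 -> FAULT, frames=[3,-,-] (faults so far: 1)
  step 1: ref 4 -> FAULT, frames=[3,4,-] (faults so far: 2)
  step 2: ref 2 -> FAULT, frames=[3,4,2] (faults so far: 3)
  step 3: ref 1 -> FAULT, evict 2, frames=[3,4,1] (faults so far: 4)
  step 4: ref 3 -> HIT, frames=[3,4,1] (faults so far: 4)
  step 5: ref 3 -> HIT, frames=[3,4,1] (faults so far: 4)
  step 6: ref 3 -> HIT, frames=[3,4,1] (faults so far: 4)
  step 7: ref 3 -> HIT, frames=[3,4,1] (faults so far: 4)
  step 8: ref 3 -> HIT, frames=[3,4,1] (faults so far: 4)
  step 9: ref 3 -> HIT, frames=[3,4,1] (faults so far: 4)
  step 10: ref 1 -> HIT, frames=[3,4,1] (faults so far: 4)
  step 11: ref 4 -> HIT, frames=[3,4,1] (faults so far: 4)
  step 12: ref 3 -> HIT, frames=[3,4,1] (faults so far: 4)
  step 13: ref 1 -> HIT, frames=[3,4,1] (faults so far: 4)
  step 14: ref 4 -> HIT, frames=[3,4,1] (faults so far: 4)
  step 15: ref 4 -> HIT, frames=[3,4,1] (faults so far: 4)
  Optimal total faults: 4

Answer: 6 6 4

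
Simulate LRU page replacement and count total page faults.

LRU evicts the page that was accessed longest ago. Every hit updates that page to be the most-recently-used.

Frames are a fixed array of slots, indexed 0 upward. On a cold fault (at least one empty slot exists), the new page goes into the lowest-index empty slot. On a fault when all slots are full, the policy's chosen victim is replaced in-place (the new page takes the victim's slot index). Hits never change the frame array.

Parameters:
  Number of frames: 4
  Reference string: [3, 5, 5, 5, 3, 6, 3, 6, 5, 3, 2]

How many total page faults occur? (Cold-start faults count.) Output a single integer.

Answer: 4

Derivation:
Step 0: ref 3 → FAULT, frames=[3,-,-,-]
Step 1: ref 5 → FAULT, frames=[3,5,-,-]
Step 2: ref 5 → HIT, frames=[3,5,-,-]
Step 3: ref 5 → HIT, frames=[3,5,-,-]
Step 4: ref 3 → HIT, frames=[3,5,-,-]
Step 5: ref 6 → FAULT, frames=[3,5,6,-]
Step 6: ref 3 → HIT, frames=[3,5,6,-]
Step 7: ref 6 → HIT, frames=[3,5,6,-]
Step 8: ref 5 → HIT, frames=[3,5,6,-]
Step 9: ref 3 → HIT, frames=[3,5,6,-]
Step 10: ref 2 → FAULT, frames=[3,5,6,2]
Total faults: 4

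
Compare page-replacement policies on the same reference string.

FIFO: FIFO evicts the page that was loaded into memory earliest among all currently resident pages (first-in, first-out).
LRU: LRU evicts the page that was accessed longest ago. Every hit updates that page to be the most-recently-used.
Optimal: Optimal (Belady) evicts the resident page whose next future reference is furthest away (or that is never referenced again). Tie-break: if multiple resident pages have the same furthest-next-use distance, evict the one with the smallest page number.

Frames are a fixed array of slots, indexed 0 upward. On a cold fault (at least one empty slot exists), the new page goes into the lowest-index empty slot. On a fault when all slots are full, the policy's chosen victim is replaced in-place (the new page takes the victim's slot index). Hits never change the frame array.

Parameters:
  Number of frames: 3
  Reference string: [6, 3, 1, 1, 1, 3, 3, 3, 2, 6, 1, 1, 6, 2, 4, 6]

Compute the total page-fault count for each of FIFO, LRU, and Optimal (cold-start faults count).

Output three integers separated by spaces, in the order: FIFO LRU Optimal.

Answer: 6 7 5

Derivation:
--- FIFO ---
  step 0: ref 6 -> FAULT, frames=[6,-,-] (faults so far: 1)
  step 1: ref 3 -> FAULT, frames=[6,3,-] (faults so far: 2)
  step 2: ref 1 -> FAULT, frames=[6,3,1] (faults so far: 3)
  step 3: ref 1 -> HIT, frames=[6,3,1] (faults so far: 3)
  step 4: ref 1 -> HIT, frames=[6,3,1] (faults so far: 3)
  step 5: ref 3 -> HIT, frames=[6,3,1] (faults so far: 3)
  step 6: ref 3 -> HIT, frames=[6,3,1] (faults so far: 3)
  step 7: ref 3 -> HIT, frames=[6,3,1] (faults so far: 3)
  step 8: ref 2 -> FAULT, evict 6, frames=[2,3,1] (faults so far: 4)
  step 9: ref 6 -> FAULT, evict 3, frames=[2,6,1] (faults so far: 5)
  step 10: ref 1 -> HIT, frames=[2,6,1] (faults so far: 5)
  step 11: ref 1 -> HIT, frames=[2,6,1] (faults so far: 5)
  step 12: ref 6 -> HIT, frames=[2,6,1] (faults so far: 5)
  step 13: ref 2 -> HIT, frames=[2,6,1] (faults so far: 5)
  step 14: ref 4 -> FAULT, evict 1, frames=[2,6,4] (faults so far: 6)
  step 15: ref 6 -> HIT, frames=[2,6,4] (faults so far: 6)
  FIFO total faults: 6
--- LRU ---
  step 0: ref 6 -> FAULT, frames=[6,-,-] (faults so far: 1)
  step 1: ref 3 -> FAULT, frames=[6,3,-] (faults so far: 2)
  step 2: ref 1 -> FAULT, frames=[6,3,1] (faults so far: 3)
  step 3: ref 1 -> HIT, frames=[6,3,1] (faults so far: 3)
  step 4: ref 1 -> HIT, frames=[6,3,1] (faults so far: 3)
  step 5: ref 3 -> HIT, frames=[6,3,1] (faults so far: 3)
  step 6: ref 3 -> HIT, frames=[6,3,1] (faults so far: 3)
  step 7: ref 3 -> HIT, frames=[6,3,1] (faults so far: 3)
  step 8: ref 2 -> FAULT, evict 6, frames=[2,3,1] (faults so far: 4)
  step 9: ref 6 -> FAULT, evict 1, frames=[2,3,6] (faults so far: 5)
  step 10: ref 1 -> FAULT, evict 3, frames=[2,1,6] (faults so far: 6)
  step 11: ref 1 -> HIT, frames=[2,1,6] (faults so far: 6)
  step 12: ref 6 -> HIT, frames=[2,1,6] (faults so far: 6)
  step 13: ref 2 -> HIT, frames=[2,1,6] (faults so far: 6)
  step 14: ref 4 -> FAULT, evict 1, frames=[2,4,6] (faults so far: 7)
  step 15: ref 6 -> HIT, frames=[2,4,6] (faults so far: 7)
  LRU total faults: 7
--- Optimal ---
  step 0: ref 6 -> FAULT, frames=[6,-,-] (faults so far: 1)
  step 1: ref 3 -> FAULT, frames=[6,3,-] (faults so far: 2)
  step 2: ref 1 -> FAULT, frames=[6,3,1] (faults so far: 3)
  step 3: ref 1 -> HIT, frames=[6,3,1] (faults so far: 3)
  step 4: ref 1 -> HIT, frames=[6,3,1] (faults so far: 3)
  step 5: ref 3 -> HIT, frames=[6,3,1] (faults so far: 3)
  step 6: ref 3 -> HIT, frames=[6,3,1] (faults so far: 3)
  step 7: ref 3 -> HIT, frames=[6,3,1] (faults so far: 3)
  step 8: ref 2 -> FAULT, evict 3, frames=[6,2,1] (faults so far: 4)
  step 9: ref 6 -> HIT, frames=[6,2,1] (faults so far: 4)
  step 10: ref 1 -> HIT, frames=[6,2,1] (faults so far: 4)
  step 11: ref 1 -> HIT, frames=[6,2,1] (faults so far: 4)
  step 12: ref 6 -> HIT, frames=[6,2,1] (faults so far: 4)
  step 13: ref 2 -> HIT, frames=[6,2,1] (faults so far: 4)
  step 14: ref 4 -> FAULT, evict 1, frames=[6,2,4] (faults so far: 5)
  step 15: ref 6 -> HIT, frames=[6,2,4] (faults so far: 5)
  Optimal total faults: 5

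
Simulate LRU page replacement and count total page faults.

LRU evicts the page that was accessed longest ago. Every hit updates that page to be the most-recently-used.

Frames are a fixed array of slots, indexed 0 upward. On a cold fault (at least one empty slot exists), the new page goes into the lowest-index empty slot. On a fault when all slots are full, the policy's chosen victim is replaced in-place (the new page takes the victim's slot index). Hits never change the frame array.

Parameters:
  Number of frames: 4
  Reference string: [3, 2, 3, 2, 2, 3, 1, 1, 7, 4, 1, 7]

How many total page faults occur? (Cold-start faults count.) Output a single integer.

Answer: 5

Derivation:
Step 0: ref 3 → FAULT, frames=[3,-,-,-]
Step 1: ref 2 → FAULT, frames=[3,2,-,-]
Step 2: ref 3 → HIT, frames=[3,2,-,-]
Step 3: ref 2 → HIT, frames=[3,2,-,-]
Step 4: ref 2 → HIT, frames=[3,2,-,-]
Step 5: ref 3 → HIT, frames=[3,2,-,-]
Step 6: ref 1 → FAULT, frames=[3,2,1,-]
Step 7: ref 1 → HIT, frames=[3,2,1,-]
Step 8: ref 7 → FAULT, frames=[3,2,1,7]
Step 9: ref 4 → FAULT (evict 2), frames=[3,4,1,7]
Step 10: ref 1 → HIT, frames=[3,4,1,7]
Step 11: ref 7 → HIT, frames=[3,4,1,7]
Total faults: 5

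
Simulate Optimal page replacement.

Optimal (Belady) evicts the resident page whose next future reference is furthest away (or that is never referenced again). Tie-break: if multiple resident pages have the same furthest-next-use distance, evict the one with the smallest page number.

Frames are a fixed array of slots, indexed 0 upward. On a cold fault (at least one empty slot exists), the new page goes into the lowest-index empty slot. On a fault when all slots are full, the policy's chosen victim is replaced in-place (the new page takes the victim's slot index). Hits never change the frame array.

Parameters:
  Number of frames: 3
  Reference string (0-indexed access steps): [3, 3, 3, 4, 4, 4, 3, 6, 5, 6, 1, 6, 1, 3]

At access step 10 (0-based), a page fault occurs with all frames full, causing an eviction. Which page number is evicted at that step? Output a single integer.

Answer: 5

Derivation:
Step 0: ref 3 -> FAULT, frames=[3,-,-]
Step 1: ref 3 -> HIT, frames=[3,-,-]
Step 2: ref 3 -> HIT, frames=[3,-,-]
Step 3: ref 4 -> FAULT, frames=[3,4,-]
Step 4: ref 4 -> HIT, frames=[3,4,-]
Step 5: ref 4 -> HIT, frames=[3,4,-]
Step 6: ref 3 -> HIT, frames=[3,4,-]
Step 7: ref 6 -> FAULT, frames=[3,4,6]
Step 8: ref 5 -> FAULT, evict 4, frames=[3,5,6]
Step 9: ref 6 -> HIT, frames=[3,5,6]
Step 10: ref 1 -> FAULT, evict 5, frames=[3,1,6]
At step 10: evicted page 5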